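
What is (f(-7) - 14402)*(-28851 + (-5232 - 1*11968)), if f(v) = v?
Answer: 663548859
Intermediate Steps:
(f(-7) - 14402)*(-28851 + (-5232 - 1*11968)) = (-7 - 14402)*(-28851 + (-5232 - 1*11968)) = -14409*(-28851 + (-5232 - 11968)) = -14409*(-28851 - 17200) = -14409*(-46051) = 663548859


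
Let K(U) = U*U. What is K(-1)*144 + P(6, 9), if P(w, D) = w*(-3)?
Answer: 126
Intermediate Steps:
K(U) = U²
P(w, D) = -3*w
K(-1)*144 + P(6, 9) = (-1)²*144 - 3*6 = 1*144 - 18 = 144 - 18 = 126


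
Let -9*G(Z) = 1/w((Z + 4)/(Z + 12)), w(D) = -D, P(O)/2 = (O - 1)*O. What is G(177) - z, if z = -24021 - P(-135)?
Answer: 10994142/181 ≈ 60741.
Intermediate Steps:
P(O) = 2*O*(-1 + O) (P(O) = 2*((O - 1)*O) = 2*((-1 + O)*O) = 2*(O*(-1 + O)) = 2*O*(-1 + O))
z = -60741 (z = -24021 - 2*(-135)*(-1 - 135) = -24021 - 2*(-135)*(-136) = -24021 - 1*36720 = -24021 - 36720 = -60741)
G(Z) = (12 + Z)/(9*(4 + Z)) (G(Z) = -(-(Z + 12)/(Z + 4))/9 = -(-(12 + Z)/(4 + Z))/9 = -(-1)*(12 + Z)/(9*(4 + Z)) = (12 + Z)/(9*(4 + Z)))
G(177) - z = (12 + 177)/(9*(4 + 177)) - 1*(-60741) = (1/9)*189/181 + 60741 = (1/9)*(1/181)*189 + 60741 = 21/181 + 60741 = 10994142/181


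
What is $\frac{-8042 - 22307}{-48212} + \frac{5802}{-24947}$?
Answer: $\frac{477390479}{1202744764} \approx 0.39692$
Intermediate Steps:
$\frac{-8042 - 22307}{-48212} + \frac{5802}{-24947} = \left(-30349\right) \left(- \frac{1}{48212}\right) + 5802 \left(- \frac{1}{24947}\right) = \frac{30349}{48212} - \frac{5802}{24947} = \frac{477390479}{1202744764}$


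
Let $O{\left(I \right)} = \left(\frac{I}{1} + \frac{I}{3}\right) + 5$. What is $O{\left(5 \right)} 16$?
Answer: $\frac{560}{3} \approx 186.67$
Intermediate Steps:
$O{\left(I \right)} = 5 + \frac{4 I}{3}$ ($O{\left(I \right)} = \left(I 1 + I \frac{1}{3}\right) + 5 = \left(I + \frac{I}{3}\right) + 5 = \frac{4 I}{3} + 5 = 5 + \frac{4 I}{3}$)
$O{\left(5 \right)} 16 = \left(5 + \frac{4}{3} \cdot 5\right) 16 = \left(5 + \frac{20}{3}\right) 16 = \frac{35}{3} \cdot 16 = \frac{560}{3}$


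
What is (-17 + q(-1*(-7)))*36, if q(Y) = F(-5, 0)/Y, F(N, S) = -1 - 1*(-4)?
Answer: -4176/7 ≈ -596.57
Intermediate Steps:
F(N, S) = 3 (F(N, S) = -1 + 4 = 3)
q(Y) = 3/Y
(-17 + q(-1*(-7)))*36 = (-17 + 3/((-1*(-7))))*36 = (-17 + 3/7)*36 = -116/7*36 = -4176/7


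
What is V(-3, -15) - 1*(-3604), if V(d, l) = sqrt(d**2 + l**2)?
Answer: 3604 + 3*sqrt(26) ≈ 3619.3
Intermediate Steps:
V(-3, -15) - 1*(-3604) = sqrt((-3)**2 + (-15)**2) - 1*(-3604) = sqrt(9 + 225) + 3604 = sqrt(234) + 3604 = 3*sqrt(26) + 3604 = 3604 + 3*sqrt(26)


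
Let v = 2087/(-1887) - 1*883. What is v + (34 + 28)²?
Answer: 5585320/1887 ≈ 2959.9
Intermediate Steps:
v = -1668308/1887 (v = 2087*(-1/1887) - 883 = -2087/1887 - 883 = -1668308/1887 ≈ -884.11)
v + (34 + 28)² = -1668308/1887 + (34 + 28)² = -1668308/1887 + 62² = -1668308/1887 + 3844 = 5585320/1887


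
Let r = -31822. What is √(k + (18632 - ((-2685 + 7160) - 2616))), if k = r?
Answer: I*√15049 ≈ 122.67*I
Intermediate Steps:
k = -31822
√(k + (18632 - ((-2685 + 7160) - 2616))) = √(-31822 + (18632 - ((-2685 + 7160) - 2616))) = √(-31822 + (18632 - (4475 - 2616))) = √(-31822 + (18632 - 1*1859)) = √(-31822 + (18632 - 1859)) = √(-31822 + 16773) = √(-15049) = I*√15049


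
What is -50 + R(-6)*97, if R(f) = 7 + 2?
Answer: 823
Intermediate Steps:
R(f) = 9
-50 + R(-6)*97 = -50 + 9*97 = -50 + 873 = 823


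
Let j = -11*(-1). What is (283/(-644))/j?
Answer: -283/7084 ≈ -0.039949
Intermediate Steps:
j = 11
(283/(-644))/j = (283/(-644))/11 = (283*(-1/644))*(1/11) = -283/644*1/11 = -283/7084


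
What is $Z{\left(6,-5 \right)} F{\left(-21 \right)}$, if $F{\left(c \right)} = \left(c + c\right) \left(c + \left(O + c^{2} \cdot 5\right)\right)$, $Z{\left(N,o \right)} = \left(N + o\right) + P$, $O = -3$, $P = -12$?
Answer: $1007622$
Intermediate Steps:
$Z{\left(N,o \right)} = -12 + N + o$ ($Z{\left(N,o \right)} = \left(N + o\right) - 12 = -12 + N + o$)
$F{\left(c \right)} = 2 c \left(-3 + c + 5 c^{2}\right)$ ($F{\left(c \right)} = \left(c + c\right) \left(c + \left(-3 + c^{2} \cdot 5\right)\right) = 2 c \left(c + \left(-3 + 5 c^{2}\right)\right) = 2 c \left(-3 + c + 5 c^{2}\right)$)
$Z{\left(6,-5 \right)} F{\left(-21 \right)} = \left(-12 + 6 - 5\right) 2 \left(-21\right) \left(-3 - 21 + 5 \left(-21\right)^{2}\right) = - 11 \cdot 2 \left(-21\right) \left(-3 - 21 + 5 \cdot 441\right) = - 11 \cdot 2 \left(-21\right) \left(-3 - 21 + 2205\right) = - 11 \cdot 2 \left(-21\right) 2181 = \left(-11\right) \left(-91602\right) = 1007622$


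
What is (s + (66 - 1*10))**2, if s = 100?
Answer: 24336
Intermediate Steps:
(s + (66 - 1*10))**2 = (100 + (66 - 1*10))**2 = (100 + (66 - 10))**2 = (100 + 56)**2 = 156**2 = 24336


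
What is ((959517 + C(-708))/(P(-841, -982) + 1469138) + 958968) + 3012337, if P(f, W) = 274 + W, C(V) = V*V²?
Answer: 1166245893151/293686 ≈ 3.9711e+6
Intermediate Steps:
C(V) = V³
((959517 + C(-708))/(P(-841, -982) + 1469138) + 958968) + 3012337 = ((959517 + (-708)³)/((274 - 982) + 1469138) + 958968) + 3012337 = ((959517 - 354894912)/(-708 + 1469138) + 958968) + 3012337 = (-353935395/1468430 + 958968) + 3012337 = (-353935395*1/1468430 + 958968) + 3012337 = (-70787079/293686 + 958968) + 3012337 = 281564688969/293686 + 3012337 = 1166245893151/293686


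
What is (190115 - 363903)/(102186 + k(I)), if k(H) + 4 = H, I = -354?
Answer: -43447/25457 ≈ -1.7067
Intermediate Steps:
k(H) = -4 + H
(190115 - 363903)/(102186 + k(I)) = (190115 - 363903)/(102186 + (-4 - 354)) = -173788/(102186 - 358) = -173788/101828 = -173788*1/101828 = -43447/25457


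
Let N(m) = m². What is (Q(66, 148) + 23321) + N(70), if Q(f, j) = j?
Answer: 28369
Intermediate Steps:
(Q(66, 148) + 23321) + N(70) = (148 + 23321) + 70² = 23469 + 4900 = 28369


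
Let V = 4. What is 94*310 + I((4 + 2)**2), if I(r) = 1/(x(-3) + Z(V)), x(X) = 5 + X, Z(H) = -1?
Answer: 29141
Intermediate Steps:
I(r) = 1 (I(r) = 1/((5 - 3) - 1) = 1/(2 - 1) = 1/1 = 1)
94*310 + I((4 + 2)**2) = 94*310 + 1 = 29140 + 1 = 29141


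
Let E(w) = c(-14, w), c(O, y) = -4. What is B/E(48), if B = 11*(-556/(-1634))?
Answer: -1529/1634 ≈ -0.93574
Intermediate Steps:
B = 3058/817 (B = 11*(-556*(-1/1634)) = 11*(278/817) = 3058/817 ≈ 3.7430)
E(w) = -4
B/E(48) = (3058/817)/(-4) = (3058/817)*(-¼) = -1529/1634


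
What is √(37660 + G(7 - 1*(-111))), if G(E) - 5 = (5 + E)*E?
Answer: √52179 ≈ 228.43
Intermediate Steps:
G(E) = 5 + E*(5 + E) (G(E) = 5 + (5 + E)*E = 5 + E*(5 + E))
√(37660 + G(7 - 1*(-111))) = √(37660 + (5 + (7 - 1*(-111))² + 5*(7 - 1*(-111)))) = √(37660 + (5 + (7 + 111)² + 5*(7 + 111))) = √(37660 + (5 + 118² + 5*118)) = √(37660 + (5 + 13924 + 590)) = √(37660 + 14519) = √52179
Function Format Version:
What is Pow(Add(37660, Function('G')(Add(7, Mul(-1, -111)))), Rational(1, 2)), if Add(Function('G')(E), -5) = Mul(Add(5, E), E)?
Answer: Pow(52179, Rational(1, 2)) ≈ 228.43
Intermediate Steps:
Function('G')(E) = Add(5, Mul(E, Add(5, E))) (Function('G')(E) = Add(5, Mul(Add(5, E), E)) = Add(5, Mul(E, Add(5, E))))
Pow(Add(37660, Function('G')(Add(7, Mul(-1, -111)))), Rational(1, 2)) = Pow(Add(37660, Add(5, Pow(Add(7, Mul(-1, -111)), 2), Mul(5, Add(7, Mul(-1, -111))))), Rational(1, 2)) = Pow(Add(37660, Add(5, Pow(Add(7, 111), 2), Mul(5, Add(7, 111)))), Rational(1, 2)) = Pow(Add(37660, Add(5, Pow(118, 2), Mul(5, 118))), Rational(1, 2)) = Pow(Add(37660, Add(5, 13924, 590)), Rational(1, 2)) = Pow(Add(37660, 14519), Rational(1, 2)) = Pow(52179, Rational(1, 2))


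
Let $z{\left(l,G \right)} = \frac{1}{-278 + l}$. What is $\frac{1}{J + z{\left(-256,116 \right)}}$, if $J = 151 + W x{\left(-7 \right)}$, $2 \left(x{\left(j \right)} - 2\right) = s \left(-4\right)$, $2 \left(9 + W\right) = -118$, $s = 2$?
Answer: $\frac{534}{153257} \approx 0.0034843$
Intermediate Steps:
$W = -68$ ($W = -9 + \frac{1}{2} \left(-118\right) = -9 - 59 = -68$)
$x{\left(j \right)} = -2$ ($x{\left(j \right)} = 2 + \frac{2 \left(-4\right)}{2} = 2 + \frac{1}{2} \left(-8\right) = 2 - 4 = -2$)
$J = 287$ ($J = 151 - -136 = 151 + 136 = 287$)
$\frac{1}{J + z{\left(-256,116 \right)}} = \frac{1}{287 + \frac{1}{-278 - 256}} = \frac{1}{287 + \frac{1}{-534}} = \frac{1}{287 - \frac{1}{534}} = \frac{1}{\frac{153257}{534}} = \frac{534}{153257}$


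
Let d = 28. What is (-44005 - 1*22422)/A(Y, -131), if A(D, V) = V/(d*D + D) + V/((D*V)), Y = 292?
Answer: 281251918/51 ≈ 5.5147e+6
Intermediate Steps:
A(D, V) = 1/D + V/(29*D) (A(D, V) = V/(28*D + D) + V/((D*V)) = V/((29*D)) + V*(1/(D*V)) = V*(1/(29*D)) + 1/D = V/(29*D) + 1/D = 1/D + V/(29*D))
(-44005 - 1*22422)/A(Y, -131) = (-44005 - 1*22422)/(((1/29)*(29 - 131)/292)) = (-44005 - 22422)/(((1/29)*(1/292)*(-102))) = -66427/(-51/4234) = -66427*(-4234/51) = 281251918/51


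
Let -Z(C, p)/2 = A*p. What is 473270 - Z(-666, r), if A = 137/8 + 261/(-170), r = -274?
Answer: 79003563/170 ≈ 4.6473e+5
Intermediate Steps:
A = 10601/680 (A = 137*(⅛) + 261*(-1/170) = 137/8 - 261/170 = 10601/680 ≈ 15.590)
Z(C, p) = -10601*p/340
473270 - Z(-666, r) = 473270 - (-10601)*(-274)/340 = 473270 - 1*1452337/170 = 473270 - 1452337/170 = 79003563/170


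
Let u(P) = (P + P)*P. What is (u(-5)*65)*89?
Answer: 289250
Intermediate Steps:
u(P) = 2*P² (u(P) = (2*P)*P = 2*P²)
(u(-5)*65)*89 = ((2*(-5)²)*65)*89 = ((2*25)*65)*89 = (50*65)*89 = 3250*89 = 289250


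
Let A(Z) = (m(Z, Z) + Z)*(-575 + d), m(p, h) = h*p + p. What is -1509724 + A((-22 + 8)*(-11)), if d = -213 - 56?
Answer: -21785980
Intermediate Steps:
d = -269
m(p, h) = p + h*p
A(Z) = -844*Z - 844*Z*(1 + Z) (A(Z) = (Z*(1 + Z) + Z)*(-575 - 269) = (Z + Z*(1 + Z))*(-844) = -844*Z - 844*Z*(1 + Z))
-1509724 + A((-22 + 8)*(-11)) = -1509724 + 844*((-22 + 8)*(-11))*(-2 - (-22 + 8)*(-11)) = -1509724 + 844*(-14*(-11))*(-2 - (-14)*(-11)) = -1509724 + 844*154*(-2 - 1*154) = -1509724 + 844*154*(-2 - 154) = -1509724 + 844*154*(-156) = -1509724 - 20276256 = -21785980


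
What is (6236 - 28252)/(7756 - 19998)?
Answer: 11008/6121 ≈ 1.7984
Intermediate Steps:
(6236 - 28252)/(7756 - 19998) = -22016/(-12242) = -22016*(-1/12242) = 11008/6121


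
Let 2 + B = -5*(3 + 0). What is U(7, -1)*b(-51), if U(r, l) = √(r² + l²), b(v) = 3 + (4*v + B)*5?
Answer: -5510*√2 ≈ -7792.3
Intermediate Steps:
B = -17 (B = -2 - 5*(3 + 0) = -2 - 5*3 = -2 - 15 = -17)
b(v) = -82 + 20*v (b(v) = 3 + (4*v - 17)*5 = 3 + (-17 + 4*v)*5 = 3 + (-85 + 20*v) = -82 + 20*v)
U(r, l) = √(l² + r²)
U(7, -1)*b(-51) = √((-1)² + 7²)*(-82 + 20*(-51)) = √(1 + 49)*(-82 - 1020) = √50*(-1102) = (5*√2)*(-1102) = -5510*√2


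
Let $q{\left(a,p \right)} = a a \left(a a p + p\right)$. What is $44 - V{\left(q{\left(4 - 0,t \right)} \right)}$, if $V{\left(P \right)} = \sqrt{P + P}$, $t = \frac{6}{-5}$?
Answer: $44 - \frac{8 i \sqrt{255}}{5} \approx 44.0 - 25.55 i$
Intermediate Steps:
$t = - \frac{6}{5}$ ($t = 6 \left(- \frac{1}{5}\right) = - \frac{6}{5} \approx -1.2$)
$q{\left(a,p \right)} = a^{2} \left(p + p a^{2}\right)$ ($q{\left(a,p \right)} = a^{2} \left(a^{2} p + p\right) = a^{2} \left(p a^{2} + p\right) = a^{2} \left(p + p a^{2}\right)$)
$V{\left(P \right)} = \sqrt{2} \sqrt{P}$ ($V{\left(P \right)} = \sqrt{2 P} = \sqrt{2} \sqrt{P}$)
$44 - V{\left(q{\left(4 - 0,t \right)} \right)} = 44 - \sqrt{2} \sqrt{- \frac{6 \left(4 - 0\right)^{2} \left(1 + \left(4 - 0\right)^{2}\right)}{5}} = 44 - \sqrt{2} \sqrt{- \frac{6 \left(4 + 0\right)^{2} \left(1 + \left(4 + 0\right)^{2}\right)}{5}} = 44 - \sqrt{2} \sqrt{- \frac{6 \cdot 4^{2} \left(1 + 4^{2}\right)}{5}} = 44 - \sqrt{2} \sqrt{\left(- \frac{6}{5}\right) 16 \left(1 + 16\right)} = 44 - \sqrt{2} \sqrt{\left(- \frac{6}{5}\right) 16 \cdot 17} = 44 - \sqrt{2} \sqrt{- \frac{1632}{5}} = 44 - \sqrt{2} \frac{4 i \sqrt{510}}{5} = 44 - \frac{8 i \sqrt{255}}{5}$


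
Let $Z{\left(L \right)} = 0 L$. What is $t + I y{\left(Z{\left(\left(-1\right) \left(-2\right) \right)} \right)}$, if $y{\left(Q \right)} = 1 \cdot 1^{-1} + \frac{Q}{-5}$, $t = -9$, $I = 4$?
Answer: $-5$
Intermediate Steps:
$Z{\left(L \right)} = 0$
$y{\left(Q \right)} = 1 - \frac{Q}{5}$ ($y{\left(Q \right)} = 1 \cdot 1 + Q \left(- \frac{1}{5}\right) = 1 - \frac{Q}{5}$)
$t + I y{\left(Z{\left(\left(-1\right) \left(-2\right) \right)} \right)} = -9 + 4 \left(1 - 0\right) = -9 + 4 \left(1 + 0\right) = -9 + 4 \cdot 1 = -9 + 4 = -5$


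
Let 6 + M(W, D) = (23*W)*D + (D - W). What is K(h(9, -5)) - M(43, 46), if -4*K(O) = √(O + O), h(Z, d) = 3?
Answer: -45491 - √6/4 ≈ -45492.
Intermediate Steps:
K(O) = -√2*√O/4 (K(O) = -√(O + O)/4 = -√2*√O/4)
M(W, D) = -6 + D - W + 23*D*W (M(W, D) = -6 + ((23*W)*D + (D - W)) = -6 + (23*D*W + (D - W)) = -6 + (D - W + 23*D*W) = -6 + D - W + 23*D*W)
K(h(9, -5)) - M(43, 46) = -√2*√3/4 - (-6 + 46 - 1*43 + 23*46*43) = -√6/4 - (-6 + 46 - 43 + 45494) = -√6/4 - 1*45491 = -√6/4 - 45491 = -45491 - √6/4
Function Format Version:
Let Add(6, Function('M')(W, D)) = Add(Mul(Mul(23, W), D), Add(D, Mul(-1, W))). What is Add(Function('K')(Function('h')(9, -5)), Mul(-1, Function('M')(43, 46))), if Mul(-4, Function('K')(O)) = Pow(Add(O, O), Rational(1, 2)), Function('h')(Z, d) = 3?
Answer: Add(-45491, Mul(Rational(-1, 4), Pow(6, Rational(1, 2)))) ≈ -45492.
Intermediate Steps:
Function('K')(O) = Mul(Rational(-1, 4), Pow(2, Rational(1, 2)), Pow(O, Rational(1, 2))) (Function('K')(O) = Mul(Rational(-1, 4), Pow(Add(O, O), Rational(1, 2))) = Mul(Rational(-1, 4), Pow(Mul(2, O), Rational(1, 2))) = Mul(Rational(-1, 4), Mul(Pow(2, Rational(1, 2)), Pow(O, Rational(1, 2)))) = Mul(Rational(-1, 4), Pow(2, Rational(1, 2)), Pow(O, Rational(1, 2))))
Function('M')(W, D) = Add(-6, D, Mul(-1, W), Mul(23, D, W)) (Function('M')(W, D) = Add(-6, Add(Mul(Mul(23, W), D), Add(D, Mul(-1, W)))) = Add(-6, Add(Mul(23, D, W), Add(D, Mul(-1, W)))) = Add(-6, Add(D, Mul(-1, W), Mul(23, D, W))) = Add(-6, D, Mul(-1, W), Mul(23, D, W)))
Add(Function('K')(Function('h')(9, -5)), Mul(-1, Function('M')(43, 46))) = Add(Mul(Rational(-1, 4), Pow(2, Rational(1, 2)), Pow(3, Rational(1, 2))), Mul(-1, Add(-6, 46, Mul(-1, 43), Mul(23, 46, 43)))) = Add(Mul(Rational(-1, 4), Pow(6, Rational(1, 2))), Mul(-1, Add(-6, 46, -43, 45494))) = Add(Mul(Rational(-1, 4), Pow(6, Rational(1, 2))), Mul(-1, 45491)) = Add(Mul(Rational(-1, 4), Pow(6, Rational(1, 2))), -45491) = Add(-45491, Mul(Rational(-1, 4), Pow(6, Rational(1, 2))))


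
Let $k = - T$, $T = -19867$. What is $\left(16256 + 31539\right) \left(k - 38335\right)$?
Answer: $-882678060$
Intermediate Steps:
$k = 19867$ ($k = \left(-1\right) \left(-19867\right) = 19867$)
$\left(16256 + 31539\right) \left(k - 38335\right) = \left(16256 + 31539\right) \left(19867 - 38335\right) = 47795 \left(-18468\right) = -882678060$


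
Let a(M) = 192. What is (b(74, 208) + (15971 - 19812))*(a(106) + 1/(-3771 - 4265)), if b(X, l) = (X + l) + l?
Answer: -5170294761/8036 ≈ -6.4339e+5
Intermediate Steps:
b(X, l) = X + 2*l
(b(74, 208) + (15971 - 19812))*(a(106) + 1/(-3771 - 4265)) = ((74 + 2*208) + (15971 - 19812))*(192 + 1/(-3771 - 4265)) = ((74 + 416) - 3841)*(192 + 1/(-8036)) = (490 - 3841)*(192 - 1/8036) = -3351*1542911/8036 = -5170294761/8036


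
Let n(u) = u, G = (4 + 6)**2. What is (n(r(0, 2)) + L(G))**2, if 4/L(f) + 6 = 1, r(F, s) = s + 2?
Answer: 256/25 ≈ 10.240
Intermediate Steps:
r(F, s) = 2 + s
G = 100 (G = 10**2 = 100)
L(f) = -4/5 (L(f) = 4/(-6 + 1) = 4/(-5) = 4*(-1/5) = -4/5)
(n(r(0, 2)) + L(G))**2 = ((2 + 2) - 4/5)**2 = (4 - 4/5)**2 = (16/5)**2 = 256/25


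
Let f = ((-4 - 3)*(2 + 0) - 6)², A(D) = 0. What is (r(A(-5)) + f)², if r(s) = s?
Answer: 160000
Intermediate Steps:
f = 400 (f = (-7*2 - 6)² = (-14 - 6)² = (-20)² = 400)
(r(A(-5)) + f)² = (0 + 400)² = 400² = 160000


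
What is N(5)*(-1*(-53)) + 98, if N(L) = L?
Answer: 363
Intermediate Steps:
N(5)*(-1*(-53)) + 98 = 5*(-1*(-53)) + 98 = 5*53 + 98 = 265 + 98 = 363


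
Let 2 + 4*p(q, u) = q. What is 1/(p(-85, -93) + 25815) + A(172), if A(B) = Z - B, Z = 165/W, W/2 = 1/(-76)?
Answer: -664640462/103173 ≈ -6442.0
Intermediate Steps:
W = -1/38 (W = 2/(-76) = 2*(-1/76) = -1/38 ≈ -0.026316)
p(q, u) = -½ + q/4
Z = -6270 (Z = 165/(-1/38) = 165*(-38) = -6270)
A(B) = -6270 - B
1/(p(-85, -93) + 25815) + A(172) = 1/((-½ + (¼)*(-85)) + 25815) + (-6270 - 1*172) = 1/((-½ - 85/4) + 25815) + (-6270 - 172) = 1/(-87/4 + 25815) - 6442 = 1/(103173/4) - 6442 = 4/103173 - 6442 = -664640462/103173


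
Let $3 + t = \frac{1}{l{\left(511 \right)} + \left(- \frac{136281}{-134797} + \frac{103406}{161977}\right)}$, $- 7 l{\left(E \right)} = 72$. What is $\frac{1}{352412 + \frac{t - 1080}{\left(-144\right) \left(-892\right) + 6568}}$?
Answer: $\frac{22276906548110795}{7850649011724599942354} \approx 2.8376 \cdot 10^{-6}$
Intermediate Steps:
$l{\left(E \right)} = - \frac{72}{7}$ ($l{\left(E \right)} = \left(- \frac{1}{7}\right) 72 = - \frac{72}{7}$)
$t = - \frac{4112707719688}{1319956541335}$ ($t = -3 + \frac{1}{- \frac{72}{7} + \left(- \frac{136281}{-134797} + \frac{103406}{161977}\right)} = -3 + \frac{1}{- \frac{72}{7} + \left(\left(-136281\right) \left(- \frac{1}{134797}\right) + 103406 \cdot \frac{1}{161977}\right)} = -3 + \frac{1}{- \frac{72}{7} + \left(\frac{136281}{134797} + \frac{103406}{161977}\right)} = -3 + \frac{1}{- \frac{72}{7} + \frac{36013206119}{21834013669}} = -3 + \frac{1}{- \frac{1319956541335}{152838095683}} = -3 - \frac{152838095683}{1319956541335} = - \frac{4112707719688}{1319956541335} \approx -3.1158$)
$\frac{1}{352412 + \frac{t - 1080}{\left(-144\right) \left(-892\right) + 6568}} = \frac{1}{352412 + \frac{- \frac{4112707719688}{1319956541335} - 1080}{\left(-144\right) \left(-892\right) + 6568}} = \frac{1}{352412 - \frac{1429665772361488}{1319956541335 \left(128448 + 6568\right)}} = \frac{1}{352412 - \frac{1429665772361488}{1319956541335 \cdot 135016}} = \frac{1}{352412 - \frac{178708221545186}{22276906548110795}} = \frac{1}{\frac{7850649011724599942354}{22276906548110795}} = \frac{22276906548110795}{7850649011724599942354}$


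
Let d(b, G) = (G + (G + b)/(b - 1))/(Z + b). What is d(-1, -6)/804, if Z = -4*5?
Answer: 5/33768 ≈ 0.00014807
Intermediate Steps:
Z = -20 (Z = -1*20 = -20)
d(b, G) = (G + (G + b)/(-1 + b))/(-20 + b) (d(b, G) = (G + (G + b)/(b - 1))/(-20 + b) = (G + (G + b)/(-1 + b))/(-20 + b))
d(-1, -6)/804 = -(1 - 6)/(20 + (-1)**2 - 21*(-1))/804 = -1*(-5)/(20 + 1 + 21)*(1/804) = -1*(-5)/42*(1/804) = -1*1/42*(-5)*(1/804) = (5/42)*(1/804) = 5/33768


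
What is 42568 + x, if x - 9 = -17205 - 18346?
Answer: 7026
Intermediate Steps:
x = -35542 (x = 9 + (-17205 - 18346) = 9 - 35551 = -35542)
42568 + x = 42568 - 35542 = 7026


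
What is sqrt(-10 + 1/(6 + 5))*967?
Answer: 967*I*sqrt(1199)/11 ≈ 3044.0*I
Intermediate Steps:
sqrt(-10 + 1/(6 + 5))*967 = sqrt(-10 + 1/11)*967 = sqrt(-109/11)*967 = (I*sqrt(1199)/11)*967 = 967*I*sqrt(1199)/11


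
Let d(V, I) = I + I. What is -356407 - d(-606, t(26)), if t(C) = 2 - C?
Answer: -356359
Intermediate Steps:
d(V, I) = 2*I
-356407 - d(-606, t(26)) = -356407 - 2*(2 - 1*26) = -356407 - 2*(2 - 26) = -356407 - 2*(-24) = -356407 - 1*(-48) = -356407 + 48 = -356359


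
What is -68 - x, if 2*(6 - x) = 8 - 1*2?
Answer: -71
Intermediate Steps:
x = 3 (x = 6 - (8 - 1*2)/2 = 6 - (8 - 2)/2 = 6 - 1/2*6 = 6 - 3 = 3)
-68 - x = -68 - 1*3 = -68 - 3 = -71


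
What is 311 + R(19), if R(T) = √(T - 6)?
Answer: 311 + √13 ≈ 314.61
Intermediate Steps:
R(T) = √(-6 + T)
311 + R(19) = 311 + √(-6 + 19) = 311 + √13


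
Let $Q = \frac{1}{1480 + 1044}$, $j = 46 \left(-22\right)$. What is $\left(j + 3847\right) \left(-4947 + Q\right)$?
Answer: $- \frac{35398453545}{2524} \approx -1.4025 \cdot 10^{7}$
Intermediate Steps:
$j = -1012$
$Q = \frac{1}{2524} \approx 0.0003962$
$\left(j + 3847\right) \left(-4947 + Q\right) = \left(-1012 + 3847\right) \left(-4947 + \frac{1}{2524}\right) = 2835 \left(- \frac{12486227}{2524}\right) = - \frac{35398453545}{2524}$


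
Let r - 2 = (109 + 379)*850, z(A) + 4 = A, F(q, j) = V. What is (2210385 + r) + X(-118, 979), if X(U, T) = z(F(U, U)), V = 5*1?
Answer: 2625188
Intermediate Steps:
V = 5
F(q, j) = 5
z(A) = -4 + A
X(U, T) = 1 (X(U, T) = -4 + 5 = 1)
r = 414802 (r = 2 + (109 + 379)*850 = 2 + 488*850 = 2 + 414800 = 414802)
(2210385 + r) + X(-118, 979) = (2210385 + 414802) + 1 = 2625187 + 1 = 2625188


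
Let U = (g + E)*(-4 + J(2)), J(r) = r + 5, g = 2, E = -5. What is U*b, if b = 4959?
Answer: -44631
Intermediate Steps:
J(r) = 5 + r
U = -9 (U = (2 - 5)*(-4 + (5 + 2)) = -3*(-4 + 7) = -3*3 = -9)
U*b = -9*4959 = -44631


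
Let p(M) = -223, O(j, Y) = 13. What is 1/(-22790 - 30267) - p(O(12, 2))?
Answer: 11831710/53057 ≈ 223.00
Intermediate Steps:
1/(-22790 - 30267) - p(O(12, 2)) = 1/(-22790 - 30267) - 1*(-223) = 1/(-53057) + 223 = -1/53057 + 223 = 11831710/53057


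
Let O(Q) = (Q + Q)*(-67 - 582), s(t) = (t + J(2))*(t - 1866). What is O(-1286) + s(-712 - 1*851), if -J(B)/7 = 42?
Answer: 8036881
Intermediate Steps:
J(B) = -294 (J(B) = -7*42 = -294)
s(t) = (-1866 + t)*(-294 + t) (s(t) = (t - 294)*(t - 1866) = (-294 + t)*(-1866 + t) = (-1866 + t)*(-294 + t))
O(Q) = -1298*Q (O(Q) = (2*Q)*(-649) = -1298*Q)
O(-1286) + s(-712 - 1*851) = -1298*(-1286) + (548604 + (-712 - 1*851)**2 - 2160*(-712 - 1*851)) = 1669228 + (548604 + (-712 - 851)**2 - 2160*(-712 - 851)) = 1669228 + (548604 + (-1563)**2 - 2160*(-1563)) = 1669228 + (548604 + 2442969 + 3376080) = 1669228 + 6367653 = 8036881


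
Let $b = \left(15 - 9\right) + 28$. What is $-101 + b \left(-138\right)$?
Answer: $-4793$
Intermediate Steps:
$b = 34$ ($b = 6 + 28 = 34$)
$-101 + b \left(-138\right) = -101 + 34 \left(-138\right) = -101 - 4692 = -4793$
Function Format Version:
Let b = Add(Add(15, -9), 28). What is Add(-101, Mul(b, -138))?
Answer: -4793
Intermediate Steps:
b = 34 (b = Add(6, 28) = 34)
Add(-101, Mul(b, -138)) = Add(-101, Mul(34, -138)) = Add(-101, -4692) = -4793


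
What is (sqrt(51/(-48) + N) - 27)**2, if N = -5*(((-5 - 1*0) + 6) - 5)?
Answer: (108 - sqrt(303))**2/16 ≈ 512.94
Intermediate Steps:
N = 20 (N = -5*(((-5 + 0) + 6) - 5) = -5*((-5 + 6) - 5) = -5*(1 - 5) = -5*(-4) = 20)
(sqrt(51/(-48) + N) - 27)**2 = (sqrt(51/(-48) + 20) - 27)**2 = (sqrt(51*(-1/48) + 20) - 27)**2 = (sqrt(-17/16 + 20) - 27)**2 = (sqrt(303/16) - 27)**2 = (sqrt(303)/4 - 27)**2 = (-27 + sqrt(303)/4)**2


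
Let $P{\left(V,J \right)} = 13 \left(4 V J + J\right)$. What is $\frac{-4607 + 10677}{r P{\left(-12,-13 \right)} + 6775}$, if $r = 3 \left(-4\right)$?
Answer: $- \frac{6070}{88541} \approx -0.068556$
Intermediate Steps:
$r = -12$
$P{\left(V,J \right)} = 13 J + 52 J V$ ($P{\left(V,J \right)} = 13 \left(4 J V + J\right) = 13 \left(J + 4 J V\right) = 13 J + 52 J V$)
$\frac{-4607 + 10677}{r P{\left(-12,-13 \right)} + 6775} = \frac{-4607 + 10677}{- 12 \cdot 13 \left(-13\right) \left(1 + 4 \left(-12\right)\right) + 6775} = \frac{6070}{- 12 \cdot 13 \left(-13\right) \left(1 - 48\right) + 6775} = \frac{6070}{- 12 \cdot 13 \left(-13\right) \left(-47\right) + 6775} = \frac{6070}{\left(-12\right) 7943 + 6775} = \frac{6070}{-95316 + 6775} = \frac{6070}{-88541} = 6070 \left(- \frac{1}{88541}\right) = - \frac{6070}{88541}$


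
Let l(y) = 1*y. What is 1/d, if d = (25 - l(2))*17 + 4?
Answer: 1/395 ≈ 0.0025316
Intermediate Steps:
l(y) = y
d = 395 (d = (25 - 1*2)*17 + 4 = (25 - 2)*17 + 4 = 23*17 + 4 = 391 + 4 = 395)
1/d = 1/395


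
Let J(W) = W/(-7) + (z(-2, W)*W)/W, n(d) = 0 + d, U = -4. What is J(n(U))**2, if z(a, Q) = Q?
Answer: 576/49 ≈ 11.755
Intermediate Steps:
n(d) = d
J(W) = 6*W/7 (J(W) = W/(-7) + (W*W)/W = W*(-1/7) + W**2/W = -W/7 + W = 6*W/7)
J(n(U))**2 = ((6/7)*(-4))**2 = (-24/7)**2 = 576/49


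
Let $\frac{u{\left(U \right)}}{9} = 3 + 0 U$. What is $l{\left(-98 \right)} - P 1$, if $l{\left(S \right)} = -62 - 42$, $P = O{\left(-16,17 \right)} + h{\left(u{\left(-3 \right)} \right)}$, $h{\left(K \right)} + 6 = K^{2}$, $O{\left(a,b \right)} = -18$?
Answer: $-809$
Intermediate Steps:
$u{\left(U \right)} = 27$ ($u{\left(U \right)} = 9 \left(3 + 0 U\right) = 9 \left(3 + 0\right) = 9 \cdot 3 = 27$)
$h{\left(K \right)} = -6 + K^{2}$
$P = 705$ ($P = -18 - \left(6 - 27^{2}\right) = -18 + \left(-6 + 729\right) = -18 + 723 = 705$)
$l{\left(S \right)} = -104$
$l{\left(-98 \right)} - P 1 = -104 - 705 \cdot 1 = -104 - 705 = -809$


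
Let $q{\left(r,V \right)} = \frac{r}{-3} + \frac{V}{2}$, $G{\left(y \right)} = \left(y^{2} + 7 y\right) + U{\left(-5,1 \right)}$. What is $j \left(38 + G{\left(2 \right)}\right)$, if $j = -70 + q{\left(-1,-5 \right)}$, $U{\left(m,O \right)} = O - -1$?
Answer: $- \frac{12557}{3} \approx -4185.7$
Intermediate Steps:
$U{\left(m,O \right)} = 1 + O$ ($U{\left(m,O \right)} = O + 1 = 1 + O$)
$G{\left(y \right)} = 2 + y^{2} + 7 y$ ($G{\left(y \right)} = \left(y^{2} + 7 y\right) + \left(1 + 1\right) = \left(y^{2} + 7 y\right) + 2 = 2 + y^{2} + 7 y$)
$q{\left(r,V \right)} = \frac{V}{2} - \frac{r}{3}$ ($q{\left(r,V \right)} = r \left(- \frac{1}{3}\right) + V \frac{1}{2} = - \frac{r}{3} + \frac{V}{2} = \frac{V}{2} - \frac{r}{3}$)
$j = - \frac{433}{6}$ ($j = -70 + \left(\frac{1}{2} \left(-5\right) - - \frac{1}{3}\right) = -70 + \left(- \frac{5}{2} + \frac{1}{3}\right) = -70 - \frac{13}{6} = - \frac{433}{6} \approx -72.167$)
$j \left(38 + G{\left(2 \right)}\right) = - \frac{433 \left(38 + \left(2 + 2^{2} + 7 \cdot 2\right)\right)}{6} = - \frac{433 \left(38 + \left(2 + 4 + 14\right)\right)}{6} = - \frac{433 \left(38 + 20\right)}{6} = \left(- \frac{433}{6}\right) 58 = - \frac{12557}{3}$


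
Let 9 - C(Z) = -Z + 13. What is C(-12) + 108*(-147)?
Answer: -15892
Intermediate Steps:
C(Z) = -4 + Z (C(Z) = 9 - (-Z + 13) = 9 - (13 - Z) = 9 + (-13 + Z) = -4 + Z)
C(-12) + 108*(-147) = (-4 - 12) + 108*(-147) = -16 - 15876 = -15892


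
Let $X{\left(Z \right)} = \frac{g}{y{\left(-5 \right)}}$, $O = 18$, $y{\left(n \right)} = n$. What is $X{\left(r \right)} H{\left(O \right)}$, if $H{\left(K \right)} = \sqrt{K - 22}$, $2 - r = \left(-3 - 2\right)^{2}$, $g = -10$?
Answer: $4 i \approx 4.0 i$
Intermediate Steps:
$r = -23$ ($r = 2 - \left(-3 - 2\right)^{2} = 2 - \left(-5\right)^{2} = 2 - 25 = -23$)
$H{\left(K \right)} = \sqrt{-22 + K}$
$X{\left(Z \right)} = 2$ ($X{\left(Z \right)} = - \frac{10}{-5} = \left(-10\right) \left(- \frac{1}{5}\right) = 2$)
$X{\left(r \right)} H{\left(O \right)} = 2 \sqrt{-22 + 18} = 2 \sqrt{-4} = 2 \cdot 2 i = 4 i$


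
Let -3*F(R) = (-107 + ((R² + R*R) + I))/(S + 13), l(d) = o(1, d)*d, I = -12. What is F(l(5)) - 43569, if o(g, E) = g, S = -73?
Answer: -2614163/60 ≈ -43569.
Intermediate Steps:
l(d) = d (l(d) = 1*d = d)
F(R) = -119/180 + R²/90 (F(R) = -(-107 + ((R² + R*R) - 12))/(3*(-73 + 13)) = -(-107 + ((R² + R²) - 12))/(3*(-60)) = -(-107 + (2*R² - 12))*(-1)/(3*60) = -(-107 + (-12 + 2*R²))*(-1)/(3*60) = -(-119 + 2*R²)*(-1)/(3*60) = -(119/60 - R²/30)/3 = -119/180 + R²/90)
F(l(5)) - 43569 = (-119/180 + (1/90)*5²) - 43569 = (-119/180 + (1/90)*25) - 43569 = (-119/180 + 5/18) - 43569 = -23/60 - 43569 = -2614163/60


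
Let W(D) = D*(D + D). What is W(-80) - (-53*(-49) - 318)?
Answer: 10521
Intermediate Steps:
W(D) = 2*D² (W(D) = D*(2*D) = 2*D²)
W(-80) - (-53*(-49) - 318) = 2*(-80)² - (-53*(-49) - 318) = 2*6400 - (2597 - 318) = 12800 - 1*2279 = 12800 - 2279 = 10521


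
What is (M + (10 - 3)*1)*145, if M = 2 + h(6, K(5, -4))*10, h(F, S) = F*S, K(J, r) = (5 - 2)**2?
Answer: 79605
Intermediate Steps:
K(J, r) = 9 (K(J, r) = 3**2 = 9)
M = 542 (M = 2 + (6*9)*10 = 2 + 54*10 = 2 + 540 = 542)
(M + (10 - 3)*1)*145 = (542 + (10 - 3)*1)*145 = (542 + 7*1)*145 = (542 + 7)*145 = 549*145 = 79605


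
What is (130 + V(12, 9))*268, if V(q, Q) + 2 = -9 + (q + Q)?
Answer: 37520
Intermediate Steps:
V(q, Q) = -11 + Q + q (V(q, Q) = -2 + (-9 + (q + Q)) = -2 + (-9 + (Q + q)) = -2 + (-9 + Q + q) = -11 + Q + q)
(130 + V(12, 9))*268 = (130 + (-11 + 9 + 12))*268 = (130 + 10)*268 = 140*268 = 37520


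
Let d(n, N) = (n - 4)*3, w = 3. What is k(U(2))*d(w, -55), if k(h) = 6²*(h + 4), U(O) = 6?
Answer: -1080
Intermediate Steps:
k(h) = 144 + 36*h (k(h) = 36*(4 + h) = 144 + 36*h)
d(n, N) = -12 + 3*n (d(n, N) = (-4 + n)*3 = -12 + 3*n)
k(U(2))*d(w, -55) = (144 + 36*6)*(-12 + 3*3) = (144 + 216)*(-12 + 9) = 360*(-3) = -1080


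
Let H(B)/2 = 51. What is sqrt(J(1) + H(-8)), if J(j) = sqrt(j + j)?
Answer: sqrt(102 + sqrt(2)) ≈ 10.169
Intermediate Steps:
H(B) = 102 (H(B) = 2*51 = 102)
J(j) = sqrt(2)*sqrt(j) (J(j) = sqrt(2*j) = sqrt(2)*sqrt(j))
sqrt(J(1) + H(-8)) = sqrt(sqrt(2)*sqrt(1) + 102) = sqrt(sqrt(2)*1 + 102) = sqrt(sqrt(2) + 102) = sqrt(102 + sqrt(2))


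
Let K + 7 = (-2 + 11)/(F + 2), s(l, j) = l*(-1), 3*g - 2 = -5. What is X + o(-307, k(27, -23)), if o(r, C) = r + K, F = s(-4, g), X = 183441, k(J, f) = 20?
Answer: 366257/2 ≈ 1.8313e+5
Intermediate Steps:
g = -1 (g = ⅔ + (⅓)*(-5) = ⅔ - 5/3 = -1)
s(l, j) = -l
F = 4 (F = -1*(-4) = 4)
K = -11/2 (K = -7 + (-2 + 11)/(4 + 2) = -7 + 9/6 = -7 + 9*(⅙) = -7 + 3/2 = -11/2 ≈ -5.5000)
o(r, C) = -11/2 + r (o(r, C) = r - 11/2 = -11/2 + r)
X + o(-307, k(27, -23)) = 183441 + (-11/2 - 307) = 183441 - 625/2 = 366257/2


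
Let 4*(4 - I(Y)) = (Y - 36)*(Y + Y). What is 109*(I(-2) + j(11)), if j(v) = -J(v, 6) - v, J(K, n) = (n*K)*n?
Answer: -48069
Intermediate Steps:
J(K, n) = K*n**2 (J(K, n) = (K*n)*n = K*n**2)
I(Y) = 4 - Y*(-36 + Y)/2 (I(Y) = 4 - (Y - 36)*(Y + Y)/4 = 4 - (-36 + Y)*2*Y/4 = 4 - Y*(-36 + Y)/2)
j(v) = -37*v (j(v) = -v*6**2 - v = -v*36 - v = -36*v - v = -37*v)
109*(I(-2) + j(11)) = 109*((4 + 18*(-2) - 1/2*(-2)**2) - 37*11) = 109*((4 - 36 - 1/2*4) - 407) = 109*((4 - 36 - 2) - 407) = 109*(-34 - 407) = 109*(-441) = -48069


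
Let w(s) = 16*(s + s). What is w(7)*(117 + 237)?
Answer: 79296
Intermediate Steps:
w(s) = 32*s (w(s) = 16*(2*s) = 32*s)
w(7)*(117 + 237) = (32*7)*(117 + 237) = 224*354 = 79296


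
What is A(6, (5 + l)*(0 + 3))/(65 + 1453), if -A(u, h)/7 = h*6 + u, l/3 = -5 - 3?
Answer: 392/253 ≈ 1.5494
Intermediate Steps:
l = -24 (l = 3*(-5 - 3) = 3*(-8) = -24)
A(u, h) = -42*h - 7*u (A(u, h) = -7*(h*6 + u) = -7*(6*h + u) = -7*(u + 6*h) = -42*h - 7*u)
A(6, (5 + l)*(0 + 3))/(65 + 1453) = (-42*(5 - 24)*(0 + 3) - 7*6)/(65 + 1453) = (-(-798)*3 - 42)/1518 = (-42*(-57) - 42)*(1/1518) = (2394 - 42)*(1/1518) = 2352*(1/1518) = 392/253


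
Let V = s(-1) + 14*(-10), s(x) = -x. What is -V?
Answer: 139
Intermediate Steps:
V = -139 (V = -1*(-1) + 14*(-10) = 1 - 140 = -139)
-V = -1*(-139) = 139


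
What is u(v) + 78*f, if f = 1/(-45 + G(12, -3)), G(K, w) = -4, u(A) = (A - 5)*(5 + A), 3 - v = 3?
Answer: -1303/49 ≈ -26.592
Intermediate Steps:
v = 0 (v = 3 - 1*3 = 3 - 3 = 0)
u(A) = (-5 + A)*(5 + A)
f = -1/49 (f = 1/(-45 - 4) = 1/(-49) = -1/49 ≈ -0.020408)
u(v) + 78*f = (-25 + 0²) + 78*(-1/49) = (-25 + 0) - 78/49 = -25 - 78/49 = -1303/49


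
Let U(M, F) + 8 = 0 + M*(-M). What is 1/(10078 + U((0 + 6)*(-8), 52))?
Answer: 1/7766 ≈ 0.00012877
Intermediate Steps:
U(M, F) = -8 - M² (U(M, F) = -8 + (0 + M*(-M)) = -8 + (0 - M²) = -8 - M²)
1/(10078 + U((0 + 6)*(-8), 52)) = 1/(10078 + (-8 - ((0 + 6)*(-8))²)) = 1/(10078 + (-8 - (6*(-8))²)) = 1/(10078 + (-8 - 1*(-48)²)) = 1/(10078 + (-8 - 1*2304)) = 1/(10078 + (-8 - 2304)) = 1/(10078 - 2312) = 1/7766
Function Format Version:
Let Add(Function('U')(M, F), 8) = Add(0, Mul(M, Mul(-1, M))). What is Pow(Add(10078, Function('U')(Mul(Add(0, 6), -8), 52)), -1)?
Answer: Rational(1, 7766) ≈ 0.00012877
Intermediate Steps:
Function('U')(M, F) = Add(-8, Mul(-1, Pow(M, 2))) (Function('U')(M, F) = Add(-8, Add(0, Mul(M, Mul(-1, M)))) = Add(-8, Add(0, Mul(-1, Pow(M, 2)))) = Add(-8, Mul(-1, Pow(M, 2))))
Pow(Add(10078, Function('U')(Mul(Add(0, 6), -8), 52)), -1) = Pow(Add(10078, Add(-8, Mul(-1, Pow(Mul(Add(0, 6), -8), 2)))), -1) = Pow(Add(10078, Add(-8, Mul(-1, Pow(Mul(6, -8), 2)))), -1) = Pow(Add(10078, Add(-8, Mul(-1, Pow(-48, 2)))), -1) = Pow(Add(10078, Add(-8, Mul(-1, 2304))), -1) = Pow(Add(10078, Add(-8, -2304)), -1) = Pow(Add(10078, -2312), -1) = Pow(7766, -1) = Rational(1, 7766)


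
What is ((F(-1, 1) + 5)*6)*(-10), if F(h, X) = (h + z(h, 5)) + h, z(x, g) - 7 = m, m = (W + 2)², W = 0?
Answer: -840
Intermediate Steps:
m = 4 (m = (0 + 2)² = 2² = 4)
z(x, g) = 11 (z(x, g) = 7 + 4 = 11)
F(h, X) = 11 + 2*h (F(h, X) = (h + 11) + h = (11 + h) + h = 11 + 2*h)
((F(-1, 1) + 5)*6)*(-10) = (((11 + 2*(-1)) + 5)*6)*(-10) = (((11 - 2) + 5)*6)*(-10) = ((9 + 5)*6)*(-10) = (14*6)*(-10) = 84*(-10) = -840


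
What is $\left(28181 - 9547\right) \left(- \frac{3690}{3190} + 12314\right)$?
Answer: $\frac{6653688118}{29} \approx 2.2944 \cdot 10^{8}$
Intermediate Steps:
$\left(28181 - 9547\right) \left(- \frac{3690}{3190} + 12314\right) = 18634 \left(\left(-3690\right) \frac{1}{3190} + 12314\right) = 18634 \left(- \frac{369}{319} + 12314\right) = 18634 \cdot \frac{3927797}{319} = \frac{6653688118}{29}$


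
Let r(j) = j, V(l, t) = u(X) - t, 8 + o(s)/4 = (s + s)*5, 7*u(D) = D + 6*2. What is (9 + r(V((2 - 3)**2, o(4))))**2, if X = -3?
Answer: 678976/49 ≈ 13857.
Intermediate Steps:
u(D) = 12/7 + D/7 (u(D) = (D + 6*2)/7 = (D + 12)/7 = (12 + D)/7 = 12/7 + D/7)
o(s) = -32 + 40*s (o(s) = -32 + 4*((s + s)*5) = -32 + 4*((2*s)*5) = -32 + 4*(10*s) = -32 + 40*s)
V(l, t) = 9/7 - t (V(l, t) = (12/7 + (1/7)*(-3)) - t = (12/7 - 3/7) - t = 9/7 - t)
(9 + r(V((2 - 3)**2, o(4))))**2 = (9 + (9/7 - (-32 + 40*4)))**2 = (9 + (9/7 - (-32 + 160)))**2 = (9 + (9/7 - 1*128))**2 = (9 + (9/7 - 128))**2 = (9 - 887/7)**2 = (-824/7)**2 = 678976/49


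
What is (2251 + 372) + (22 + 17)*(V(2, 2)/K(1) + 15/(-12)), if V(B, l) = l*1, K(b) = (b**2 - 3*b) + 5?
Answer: 10401/4 ≈ 2600.3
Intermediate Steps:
K(b) = 5 + b**2 - 3*b
V(B, l) = l
(2251 + 372) + (22 + 17)*(V(2, 2)/K(1) + 15/(-12)) = (2251 + 372) + (22 + 17)*(2/(5 + 1**2 - 3*1) + 15/(-12)) = 2623 + 39*(2/(5 + 1 - 3) + 15*(-1/12)) = 2623 + 39*(2/3 - 5/4) = 2623 + 39*(-7/12) = 2623 - 91/4 = 10401/4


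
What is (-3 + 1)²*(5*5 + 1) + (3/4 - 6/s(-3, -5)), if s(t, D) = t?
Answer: 427/4 ≈ 106.75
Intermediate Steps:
(-3 + 1)²*(5*5 + 1) + (3/4 - 6/s(-3, -5)) = (-3 + 1)²*(5*5 + 1) + (3/4 - 6/(-3)) = (-2)²*(25 + 1) + (3*(¼) - 6*(-⅓)) = 4*26 + (¾ + 2) = 104 + 11/4 = 427/4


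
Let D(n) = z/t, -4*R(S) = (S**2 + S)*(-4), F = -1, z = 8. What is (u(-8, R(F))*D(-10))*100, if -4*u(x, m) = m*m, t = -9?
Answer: 0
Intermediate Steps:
R(S) = S + S**2 (R(S) = -(S**2 + S)*(-4)/4 = -(S + S**2)*(-4)/4 = -(-4*S - 4*S**2)/4 = S + S**2)
u(x, m) = -m**2/4 (u(x, m) = -m*m/4 = -m**2/4)
D(n) = -8/9 (D(n) = 8/(-9) = 8*(-1/9) = -8/9)
(u(-8, R(F))*D(-10))*100 = (-(1 - 1)**2/4*(-8/9))*100 = (-(-1*0)**2/4*(-8/9))*100 = (-1/4*0**2*(-8/9))*100 = (-1/4*0*(-8/9))*100 = (0*(-8/9))*100 = 0*100 = 0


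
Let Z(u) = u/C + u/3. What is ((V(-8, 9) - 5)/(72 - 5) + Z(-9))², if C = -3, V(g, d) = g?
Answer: 169/4489 ≈ 0.037648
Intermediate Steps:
Z(u) = 0 (Z(u) = u/(-3) + u/3 = u*(-⅓) + u*(⅓) = -u/3 + u/3 = 0)
((V(-8, 9) - 5)/(72 - 5) + Z(-9))² = ((-8 - 5)/(72 - 5) + 0)² = (-13/67 + 0)² = (-13/67)² = 169/4489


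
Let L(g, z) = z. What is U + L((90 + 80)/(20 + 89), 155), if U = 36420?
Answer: 36575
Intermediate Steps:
U + L((90 + 80)/(20 + 89), 155) = 36420 + 155 = 36575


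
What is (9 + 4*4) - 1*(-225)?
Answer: 250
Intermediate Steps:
(9 + 4*4) - 1*(-225) = (9 + 16) + 225 = 25 + 225 = 250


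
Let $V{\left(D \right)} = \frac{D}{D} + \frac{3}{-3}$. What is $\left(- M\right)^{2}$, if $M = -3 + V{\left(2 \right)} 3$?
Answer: $9$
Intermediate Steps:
$V{\left(D \right)} = 0$ ($V{\left(D \right)} = 1 + 3 \left(- \frac{1}{3}\right) = 1 - 1 = 0$)
$M = -3$ ($M = -3 + 0 \cdot 3 = -3 + 0 = -3$)
$\left(- M\right)^{2} = \left(\left(-1\right) \left(-3\right)\right)^{2} = 3^{2} = 9$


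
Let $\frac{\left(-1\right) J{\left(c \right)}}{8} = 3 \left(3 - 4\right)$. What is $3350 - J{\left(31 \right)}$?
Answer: $3326$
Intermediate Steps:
$J{\left(c \right)} = 24$ ($J{\left(c \right)} = - 8 \cdot 3 \left(3 - 4\right) = - 8 \cdot 3 \left(-1\right) = \left(-8\right) \left(-3\right) = 24$)
$3350 - J{\left(31 \right)} = 3350 - 24 = 3326$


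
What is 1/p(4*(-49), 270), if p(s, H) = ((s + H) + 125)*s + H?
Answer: -1/38734 ≈ -2.5817e-5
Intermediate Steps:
p(s, H) = H + s*(125 + H + s) (p(s, H) = ((H + s) + 125)*s + H = (125 + H + s)*s + H = s*(125 + H + s) + H = H + s*(125 + H + s))
1/p(4*(-49), 270) = 1/(270 + (4*(-49))² + 125*(4*(-49)) + 270*(4*(-49))) = 1/(270 + (-196)² + 125*(-196) + 270*(-196)) = 1/(270 + 38416 - 24500 - 52920) = 1/(-38734) = -1/38734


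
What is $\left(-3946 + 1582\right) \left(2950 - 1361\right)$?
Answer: $-3756396$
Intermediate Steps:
$\left(-3946 + 1582\right) \left(2950 - 1361\right) = \left(-2364\right) 1589 = -3756396$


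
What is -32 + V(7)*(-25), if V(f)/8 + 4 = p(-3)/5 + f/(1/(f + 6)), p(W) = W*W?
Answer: -17792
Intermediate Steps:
p(W) = W²
V(f) = -88/5 + 8*f*(6 + f) (V(f) = -32 + 8*((-3)²/5 + f/(1/(f + 6))) = -32 + 8*(9*(⅕) + f/(1/(6 + f))) = -32 + 8*(9/5 + f*(6 + f)) = -32 + (72/5 + 8*f*(6 + f)) = -88/5 + 8*f*(6 + f))
-32 + V(7)*(-25) = -32 + (-88/5 + 8*7² + 48*7)*(-25) = -32 + (-88/5 + 8*49 + 336)*(-25) = -32 + (-88/5 + 392 + 336)*(-25) = -32 + (3552/5)*(-25) = -32 - 17760 = -17792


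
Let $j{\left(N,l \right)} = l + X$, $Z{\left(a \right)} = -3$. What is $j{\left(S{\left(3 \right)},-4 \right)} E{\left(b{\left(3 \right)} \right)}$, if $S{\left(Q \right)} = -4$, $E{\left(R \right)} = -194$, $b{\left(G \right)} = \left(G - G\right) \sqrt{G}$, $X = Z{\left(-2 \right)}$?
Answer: $1358$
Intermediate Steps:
$X = -3$
$b{\left(G \right)} = 0$ ($b{\left(G \right)} = 0 \sqrt{G} = 0$)
$j{\left(N,l \right)} = -3 + l$ ($j{\left(N,l \right)} = l - 3 = -3 + l$)
$j{\left(S{\left(3 \right)},-4 \right)} E{\left(b{\left(3 \right)} \right)} = \left(-3 - 4\right) \left(-194\right) = \left(-7\right) \left(-194\right) = 1358$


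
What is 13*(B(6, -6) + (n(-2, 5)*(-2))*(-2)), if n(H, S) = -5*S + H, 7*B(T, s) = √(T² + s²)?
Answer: -1404 + 78*√2/7 ≈ -1388.2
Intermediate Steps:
B(T, s) = √(T² + s²)/7
n(H, S) = H - 5*S
13*(B(6, -6) + (n(-2, 5)*(-2))*(-2)) = 13*(√(6² + (-6)²)/7 + ((-2 - 5*5)*(-2))*(-2)) = 13*(√(36 + 36)/7 + ((-2 - 25)*(-2))*(-2)) = 13*(√72/7 - 27*(-2)*(-2)) = 13*((6*√2)/7 + 54*(-2)) = 13*(6*√2/7 - 108) = 13*(-108 + 6*√2/7) = -1404 + 78*√2/7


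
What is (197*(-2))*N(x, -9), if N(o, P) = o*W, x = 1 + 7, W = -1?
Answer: 3152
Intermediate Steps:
x = 8
N(o, P) = -o (N(o, P) = o*(-1) = -o)
(197*(-2))*N(x, -9) = (197*(-2))*(-1*8) = -394*(-8) = 3152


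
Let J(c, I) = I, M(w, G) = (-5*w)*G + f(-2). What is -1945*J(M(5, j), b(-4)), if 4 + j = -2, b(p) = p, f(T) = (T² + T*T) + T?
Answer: 7780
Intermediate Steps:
f(T) = T + 2*T² (f(T) = (T² + T²) + T = 2*T² + T = T + 2*T²)
j = -6 (j = -4 - 2 = -6)
M(w, G) = 6 - 5*G*w (M(w, G) = (-5*w)*G - 2*(1 + 2*(-2)) = -5*G*w - 2*(1 - 4) = -5*G*w - 2*(-3) = -5*G*w + 6 = 6 - 5*G*w)
-1945*J(M(5, j), b(-4)) = -1945*(-4) = 7780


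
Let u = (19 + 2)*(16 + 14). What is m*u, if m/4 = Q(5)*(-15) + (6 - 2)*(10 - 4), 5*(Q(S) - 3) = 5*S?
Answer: -241920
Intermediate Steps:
Q(S) = 3 + S (Q(S) = 3 + (5*S)/5 = 3 + S)
u = 630 (u = 21*30 = 630)
m = -384 (m = 4*((3 + 5)*(-15) + (6 - 2)*(10 - 4)) = 4*(8*(-15) + 4*6) = 4*(-120 + 24) = 4*(-96) = -384)
m*u = -384*630 = -241920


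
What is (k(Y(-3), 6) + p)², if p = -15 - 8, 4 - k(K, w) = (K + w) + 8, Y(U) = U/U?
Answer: 1156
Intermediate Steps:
Y(U) = 1
k(K, w) = -4 - K - w (k(K, w) = 4 - ((K + w) + 8) = 4 - (8 + K + w) = 4 + (-8 - K - w) = -4 - K - w)
p = -23
(k(Y(-3), 6) + p)² = ((-4 - 1*1 - 1*6) - 23)² = ((-4 - 1 - 6) - 23)² = (-11 - 23)² = (-34)² = 1156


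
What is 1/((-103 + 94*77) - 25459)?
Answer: -1/18324 ≈ -5.4573e-5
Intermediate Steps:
1/((-103 + 94*77) - 25459) = 1/((-103 + 7238) - 25459) = 1/(7135 - 25459) = 1/(-18324) = -1/18324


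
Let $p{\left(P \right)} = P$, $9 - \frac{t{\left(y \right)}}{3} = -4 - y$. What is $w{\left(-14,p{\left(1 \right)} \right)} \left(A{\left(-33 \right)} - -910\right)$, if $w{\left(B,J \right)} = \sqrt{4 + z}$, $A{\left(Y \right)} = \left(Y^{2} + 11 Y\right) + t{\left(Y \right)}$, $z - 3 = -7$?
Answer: $0$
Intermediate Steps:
$z = -4$ ($z = 3 - 7 = -4$)
$t{\left(y \right)} = 39 + 3 y$ ($t{\left(y \right)} = 27 - 3 \left(-4 - y\right) = 27 + \left(12 + 3 y\right) = 39 + 3 y$)
$A{\left(Y \right)} = 39 + Y^{2} + 14 Y$ ($A{\left(Y \right)} = \left(Y^{2} + 11 Y\right) + \left(39 + 3 Y\right) = 39 + Y^{2} + 14 Y$)
$w{\left(B,J \right)} = 0$ ($w{\left(B,J \right)} = \sqrt{4 - 4} = \sqrt{0} = 0$)
$w{\left(-14,p{\left(1 \right)} \right)} \left(A{\left(-33 \right)} - -910\right) = 0 \left(\left(39 + \left(-33\right)^{2} + 14 \left(-33\right)\right) - -910\right) = 0 \left(\left(39 + 1089 - 462\right) + 910\right) = 0 \left(666 + 910\right) = 0 \cdot 1576 = 0$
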